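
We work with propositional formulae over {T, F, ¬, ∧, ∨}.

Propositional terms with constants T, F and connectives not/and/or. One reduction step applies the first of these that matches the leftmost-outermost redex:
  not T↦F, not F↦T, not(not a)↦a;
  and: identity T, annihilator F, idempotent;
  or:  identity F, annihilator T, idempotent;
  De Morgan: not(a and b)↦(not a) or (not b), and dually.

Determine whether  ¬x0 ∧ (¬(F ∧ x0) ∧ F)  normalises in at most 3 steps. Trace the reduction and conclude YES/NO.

Answer: YES — reaches normal form F in 2 ≤ 3 steps

Reduction:
  start: ¬x0 ∧ (¬(F ∧ x0) ∧ F)
  [1] ¬x0 ∧ F
  [2] F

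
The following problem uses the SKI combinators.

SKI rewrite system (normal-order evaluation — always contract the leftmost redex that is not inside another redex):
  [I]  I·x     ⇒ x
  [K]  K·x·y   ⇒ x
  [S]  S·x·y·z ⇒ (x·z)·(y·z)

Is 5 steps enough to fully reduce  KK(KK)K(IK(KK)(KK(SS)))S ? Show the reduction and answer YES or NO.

  start: KK(KK)K(IK(KK)(KK(SS)))S
  step 1: KK(IK(KK)(KK(SS)))S
  step 2: KS

Answer: YES — reaches normal form KS in 2 ≤ 5 steps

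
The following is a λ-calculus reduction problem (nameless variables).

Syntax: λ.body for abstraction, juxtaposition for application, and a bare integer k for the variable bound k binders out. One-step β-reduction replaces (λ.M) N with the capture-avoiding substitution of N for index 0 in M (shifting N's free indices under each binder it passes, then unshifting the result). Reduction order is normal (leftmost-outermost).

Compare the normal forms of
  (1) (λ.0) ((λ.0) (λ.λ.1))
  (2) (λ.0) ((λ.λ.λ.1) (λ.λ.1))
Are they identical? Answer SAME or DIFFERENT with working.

Answer: SAME — A ⇓ λ.λ.1, B ⇓ λ.λ.1

Derivation:
Term A:
  start: (λ.0) ((λ.0) (λ.λ.1))
  →1  (λ.0) (λ.λ.1)
  →2  λ.λ.1

Term B:
  start: (λ.0) ((λ.λ.λ.1) (λ.λ.1))
  →1  (λ.λ.λ.1) (λ.λ.1)
  →2  λ.λ.1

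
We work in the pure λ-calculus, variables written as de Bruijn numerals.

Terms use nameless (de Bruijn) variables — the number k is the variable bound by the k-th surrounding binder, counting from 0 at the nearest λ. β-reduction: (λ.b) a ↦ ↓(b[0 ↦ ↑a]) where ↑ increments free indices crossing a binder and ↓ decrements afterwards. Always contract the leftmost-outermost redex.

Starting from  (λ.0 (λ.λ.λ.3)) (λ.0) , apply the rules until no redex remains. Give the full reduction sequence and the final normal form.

Answer: normal form = λ.λ.λ.λ.0  (in 2 steps)

Working:
  start: (λ.0 (λ.λ.λ.3)) (λ.0)
  step 1: (λ.0) (λ.λ.λ.λ.0)
  step 2: λ.λ.λ.λ.0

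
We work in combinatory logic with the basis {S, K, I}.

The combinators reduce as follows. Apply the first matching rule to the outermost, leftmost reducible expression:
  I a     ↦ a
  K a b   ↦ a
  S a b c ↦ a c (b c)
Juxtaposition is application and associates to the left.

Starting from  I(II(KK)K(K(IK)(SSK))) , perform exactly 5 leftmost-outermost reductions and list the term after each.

Answer: after 5 steps: K(IK)

Derivation:
  start: I(II(KK)K(K(IK)(SSK)))
  →1  II(KK)K(K(IK)(SSK))
  →2  I(KK)K(K(IK)(SSK))
  →3  KKK(K(IK)(SSK))
  →4  K(K(IK)(SSK))
  →5  K(IK)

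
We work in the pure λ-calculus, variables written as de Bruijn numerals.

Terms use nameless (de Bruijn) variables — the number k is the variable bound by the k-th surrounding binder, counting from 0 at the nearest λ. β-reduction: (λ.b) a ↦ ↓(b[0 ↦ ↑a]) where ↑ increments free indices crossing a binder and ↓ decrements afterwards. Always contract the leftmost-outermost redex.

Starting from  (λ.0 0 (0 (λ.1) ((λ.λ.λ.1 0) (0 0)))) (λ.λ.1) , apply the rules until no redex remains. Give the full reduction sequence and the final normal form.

  start: (λ.0 0 (0 (λ.1) ((λ.λ.λ.1 0) (0 0)))) (λ.λ.1)
  [1] (λ.λ.1) (λ.λ.1) ((λ.λ.1) (λ.λ.λ.1) ((λ.λ.λ.1 0) ((λ.λ.1) (λ.λ.1))))
  [2] (λ.λ.λ.1) ((λ.λ.1) (λ.λ.λ.1) ((λ.λ.λ.1 0) ((λ.λ.1) (λ.λ.1))))
  [3] λ.λ.1

Answer: normal form = λ.λ.1  (in 3 steps)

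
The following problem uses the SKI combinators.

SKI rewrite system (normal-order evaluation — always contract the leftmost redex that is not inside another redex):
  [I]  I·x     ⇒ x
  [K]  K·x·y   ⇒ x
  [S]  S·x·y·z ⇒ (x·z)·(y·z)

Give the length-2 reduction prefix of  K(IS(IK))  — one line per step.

  start: K(IS(IK))
  step 1: K(S(IK))
  step 2: K(SK)

Answer: after 2 steps: K(SK)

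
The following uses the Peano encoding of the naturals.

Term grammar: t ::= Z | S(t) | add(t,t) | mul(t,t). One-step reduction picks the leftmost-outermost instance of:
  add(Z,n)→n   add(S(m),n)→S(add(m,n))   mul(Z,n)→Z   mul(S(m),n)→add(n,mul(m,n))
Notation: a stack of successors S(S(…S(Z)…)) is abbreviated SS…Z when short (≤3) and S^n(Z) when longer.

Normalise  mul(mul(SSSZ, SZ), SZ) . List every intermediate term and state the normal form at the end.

  start: mul(mul(SSSZ, SZ), SZ)
  [1] mul(add(SZ, mul(SSZ, SZ)), SZ)
  [2] mul(S(add(Z, mul(SSZ, SZ))), SZ)
  [3] add(SZ, mul(add(Z, mul(SSZ, SZ)), SZ))
  [4] S(add(Z, mul(add(Z, mul(SSZ, SZ)), SZ)))
  [5] S(mul(add(Z, mul(SSZ, SZ)), SZ))
  [6] S(mul(mul(SSZ, SZ), SZ))
  [7] S(mul(add(SZ, mul(SZ, SZ)), SZ))
  [8] S(mul(S(add(Z, mul(SZ, SZ))), SZ))
  [9] S(add(SZ, mul(add(Z, mul(SZ, SZ)), SZ)))
  [10] S(S(add(Z, mul(add(Z, mul(SZ, SZ)), SZ))))
  [11] S(S(mul(add(Z, mul(SZ, SZ)), SZ)))
  [12] S(S(mul(mul(SZ, SZ), SZ)))
  [13] S(S(mul(add(SZ, mul(Z, SZ)), SZ)))
  [14] S(S(mul(S(add(Z, mul(Z, SZ))), SZ)))
  [15] S(S(add(SZ, mul(add(Z, mul(Z, SZ)), SZ))))
  [16] S(S(S(add(Z, mul(add(Z, mul(Z, SZ)), SZ)))))
  [17] S(S(S(mul(add(Z, mul(Z, SZ)), SZ))))
  [18] S(S(S(mul(mul(Z, SZ), SZ))))
  [19] S(S(S(mul(Z, SZ))))
  [20] SSSZ

Answer: normal form = SSSZ  (in 20 steps)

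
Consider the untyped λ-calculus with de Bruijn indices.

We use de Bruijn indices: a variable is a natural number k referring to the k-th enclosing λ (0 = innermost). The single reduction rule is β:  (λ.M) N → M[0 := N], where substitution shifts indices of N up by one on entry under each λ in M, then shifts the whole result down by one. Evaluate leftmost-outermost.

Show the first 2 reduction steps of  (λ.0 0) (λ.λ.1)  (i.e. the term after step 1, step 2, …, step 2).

  start: (λ.0 0) (λ.λ.1)
  →1  (λ.λ.1) (λ.λ.1)
  →2  λ.λ.λ.1

Answer: after 2 steps: λ.λ.λ.1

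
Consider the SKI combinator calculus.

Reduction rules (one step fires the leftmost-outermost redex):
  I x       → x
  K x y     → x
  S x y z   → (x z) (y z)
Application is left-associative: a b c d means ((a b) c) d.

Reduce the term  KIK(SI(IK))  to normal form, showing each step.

Answer: normal form = SIK  (in 3 steps)

Reduction:
  start: KIK(SI(IK))
  step 1: I(SI(IK))
  step 2: SI(IK)
  step 3: SIK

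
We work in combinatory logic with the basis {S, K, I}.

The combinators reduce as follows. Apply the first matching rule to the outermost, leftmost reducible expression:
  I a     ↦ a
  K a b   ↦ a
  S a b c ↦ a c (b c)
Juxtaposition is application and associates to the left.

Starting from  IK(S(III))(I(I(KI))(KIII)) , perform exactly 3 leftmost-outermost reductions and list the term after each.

  start: IK(S(III))(I(I(KI))(KIII))
  step 1: K(S(III))(I(I(KI))(KIII))
  step 2: S(III)
  step 3: S(II)

Answer: after 3 steps: S(II)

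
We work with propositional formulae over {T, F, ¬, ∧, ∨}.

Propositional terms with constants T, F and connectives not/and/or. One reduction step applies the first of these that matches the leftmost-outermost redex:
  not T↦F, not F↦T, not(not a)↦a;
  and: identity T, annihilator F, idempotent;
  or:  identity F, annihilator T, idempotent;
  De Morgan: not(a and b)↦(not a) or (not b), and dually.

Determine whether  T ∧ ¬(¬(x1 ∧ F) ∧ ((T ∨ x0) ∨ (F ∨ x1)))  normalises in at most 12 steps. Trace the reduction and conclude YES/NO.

  start: T ∧ ¬(¬(x1 ∧ F) ∧ ((T ∨ x0) ∨ (F ∨ x1)))
  [1] ¬(¬(x1 ∧ F) ∧ ((T ∨ x0) ∨ (F ∨ x1)))
  [2] ¬¬(x1 ∧ F) ∨ ¬((T ∨ x0) ∨ (F ∨ x1))
  [3] (x1 ∧ F) ∨ ¬((T ∨ x0) ∨ (F ∨ x1))
  [4] F ∨ ¬((T ∨ x0) ∨ (F ∨ x1))
  [5] ¬((T ∨ x0) ∨ (F ∨ x1))
  [6] ¬(T ∨ x0) ∧ ¬(F ∨ x1)
  [7] (¬T ∧ ¬x0) ∧ ¬(F ∨ x1)
  [8] (F ∧ ¬x0) ∧ ¬(F ∨ x1)
  [9] F ∧ ¬(F ∨ x1)
  [10] F

Answer: YES — reaches normal form F in 10 ≤ 12 steps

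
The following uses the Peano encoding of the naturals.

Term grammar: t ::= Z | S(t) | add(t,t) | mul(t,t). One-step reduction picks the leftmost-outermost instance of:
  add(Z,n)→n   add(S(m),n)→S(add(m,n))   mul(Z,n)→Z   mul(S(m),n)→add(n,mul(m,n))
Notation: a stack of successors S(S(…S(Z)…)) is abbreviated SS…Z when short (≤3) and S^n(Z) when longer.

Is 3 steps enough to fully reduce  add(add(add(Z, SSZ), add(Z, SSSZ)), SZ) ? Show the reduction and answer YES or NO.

  start: add(add(add(Z, SSZ), add(Z, SSSZ)), SZ)
  →1  add(add(SSZ, add(Z, SSSZ)), SZ)
  →2  add(S(add(SZ, add(Z, SSSZ))), SZ)
  →3  S(add(add(SZ, add(Z, SSSZ)), SZ))

Answer: NO — after 3 steps the term is S(add(add(SZ, add(Z, SSSZ)), SZ)), not yet normal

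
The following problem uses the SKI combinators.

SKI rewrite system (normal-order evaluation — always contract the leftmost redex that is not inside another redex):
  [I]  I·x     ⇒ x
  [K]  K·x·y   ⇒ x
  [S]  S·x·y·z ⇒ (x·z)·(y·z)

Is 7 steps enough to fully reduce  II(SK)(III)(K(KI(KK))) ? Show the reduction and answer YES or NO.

  start: II(SK)(III)(K(KI(KK)))
  [1] I(SK)(III)(K(KI(KK)))
  [2] SK(III)(K(KI(KK)))
  [3] K(K(KI(KK)))(III(K(KI(KK))))
  [4] K(KI(KK))
  [5] KI

Answer: YES — reaches normal form KI in 5 ≤ 7 steps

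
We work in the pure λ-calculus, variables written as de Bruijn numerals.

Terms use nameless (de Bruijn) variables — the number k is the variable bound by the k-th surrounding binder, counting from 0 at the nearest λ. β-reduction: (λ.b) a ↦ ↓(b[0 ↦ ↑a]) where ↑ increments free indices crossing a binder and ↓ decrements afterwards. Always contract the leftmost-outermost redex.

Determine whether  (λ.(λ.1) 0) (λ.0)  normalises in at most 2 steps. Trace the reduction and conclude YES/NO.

  start: (λ.(λ.1) 0) (λ.0)
  step 1: (λ.λ.0) (λ.0)
  step 2: λ.0

Answer: YES — reaches normal form λ.0 in 2 ≤ 2 steps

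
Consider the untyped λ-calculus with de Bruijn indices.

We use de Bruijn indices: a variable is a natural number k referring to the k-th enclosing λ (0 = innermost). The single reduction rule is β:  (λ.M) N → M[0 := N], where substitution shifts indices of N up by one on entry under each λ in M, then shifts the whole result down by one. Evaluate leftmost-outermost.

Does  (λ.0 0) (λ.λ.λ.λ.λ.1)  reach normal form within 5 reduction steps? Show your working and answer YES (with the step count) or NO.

Answer: YES — reaches normal form λ.λ.λ.λ.1 in 2 ≤ 5 steps

Working:
  start: (λ.0 0) (λ.λ.λ.λ.λ.1)
  →1  (λ.λ.λ.λ.λ.1) (λ.λ.λ.λ.λ.1)
  →2  λ.λ.λ.λ.1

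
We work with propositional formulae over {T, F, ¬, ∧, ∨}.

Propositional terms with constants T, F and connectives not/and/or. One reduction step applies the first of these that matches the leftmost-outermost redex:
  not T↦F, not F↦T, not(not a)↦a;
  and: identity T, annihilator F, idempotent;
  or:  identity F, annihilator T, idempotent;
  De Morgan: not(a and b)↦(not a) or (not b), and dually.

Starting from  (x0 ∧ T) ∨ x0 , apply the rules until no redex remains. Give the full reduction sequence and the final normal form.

Answer: normal form = x0  (in 2 steps)

Reduction:
  start: (x0 ∧ T) ∨ x0
  step 1: x0 ∨ x0
  step 2: x0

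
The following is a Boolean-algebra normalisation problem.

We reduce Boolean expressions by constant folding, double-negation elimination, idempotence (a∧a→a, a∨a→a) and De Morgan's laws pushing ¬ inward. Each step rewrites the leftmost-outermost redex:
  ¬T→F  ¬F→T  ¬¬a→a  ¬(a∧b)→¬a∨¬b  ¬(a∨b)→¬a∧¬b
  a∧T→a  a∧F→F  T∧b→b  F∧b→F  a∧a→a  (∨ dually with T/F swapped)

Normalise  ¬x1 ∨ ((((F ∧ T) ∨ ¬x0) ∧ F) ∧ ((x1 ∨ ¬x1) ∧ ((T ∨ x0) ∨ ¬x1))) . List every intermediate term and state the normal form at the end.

  start: ¬x1 ∨ ((((F ∧ T) ∨ ¬x0) ∧ F) ∧ ((x1 ∨ ¬x1) ∧ ((T ∨ x0) ∨ ¬x1)))
  step 1: ¬x1 ∨ (F ∧ ((x1 ∨ ¬x1) ∧ ((T ∨ x0) ∨ ¬x1)))
  step 2: ¬x1 ∨ F
  step 3: ¬x1

Answer: normal form = ¬x1  (in 3 steps)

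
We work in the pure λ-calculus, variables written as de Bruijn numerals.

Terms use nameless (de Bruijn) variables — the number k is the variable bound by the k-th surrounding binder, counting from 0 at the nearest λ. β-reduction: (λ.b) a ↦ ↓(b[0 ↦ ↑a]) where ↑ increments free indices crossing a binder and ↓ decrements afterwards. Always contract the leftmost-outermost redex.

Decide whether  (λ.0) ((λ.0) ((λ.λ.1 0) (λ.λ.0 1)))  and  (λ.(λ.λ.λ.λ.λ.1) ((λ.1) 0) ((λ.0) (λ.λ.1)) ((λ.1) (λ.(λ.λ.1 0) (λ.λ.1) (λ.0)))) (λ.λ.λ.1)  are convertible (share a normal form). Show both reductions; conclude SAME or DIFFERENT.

Term A:
  start: (λ.0) ((λ.0) ((λ.λ.1 0) (λ.λ.0 1)))
  [1] (λ.0) ((λ.λ.1 0) (λ.λ.0 1))
  [2] (λ.λ.1 0) (λ.λ.0 1)
  [3] λ.(λ.λ.0 1) 0
  [4] λ.λ.0 1

Term B:
  start: (λ.(λ.λ.λ.λ.λ.1) ((λ.1) 0) ((λ.0) (λ.λ.1)) ((λ.1) (λ.(λ.λ.1 0) (λ.λ.1) (λ.0)))) (λ.λ.λ.1)
  [1] (λ.λ.λ.λ.λ.1) ((λ.λ.λ.λ.1) (λ.λ.λ.1)) ((λ.0) (λ.λ.1)) ((λ.λ.λ.λ.1) (λ.(λ.λ.1 0) (λ.λ.1) (λ.0)))
  [2] (λ.λ.λ.λ.1) ((λ.0) (λ.λ.1)) ((λ.λ.λ.λ.1) (λ.(λ.λ.1 0) (λ.λ.1) (λ.0)))
  [3] (λ.λ.λ.1) ((λ.λ.λ.λ.1) (λ.(λ.λ.1 0) (λ.λ.1) (λ.0)))
  [4] λ.λ.1

Answer: DIFFERENT — A ⇓ λ.λ.0 1, B ⇓ λ.λ.1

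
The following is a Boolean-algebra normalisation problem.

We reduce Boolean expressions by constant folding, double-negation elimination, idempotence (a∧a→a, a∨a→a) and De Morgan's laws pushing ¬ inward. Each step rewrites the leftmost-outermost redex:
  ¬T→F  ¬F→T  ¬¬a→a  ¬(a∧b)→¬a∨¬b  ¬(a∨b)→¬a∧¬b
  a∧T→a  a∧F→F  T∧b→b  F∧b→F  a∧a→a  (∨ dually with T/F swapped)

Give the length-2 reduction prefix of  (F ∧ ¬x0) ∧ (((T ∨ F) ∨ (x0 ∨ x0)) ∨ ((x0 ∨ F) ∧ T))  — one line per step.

  start: (F ∧ ¬x0) ∧ (((T ∨ F) ∨ (x0 ∨ x0)) ∨ ((x0 ∨ F) ∧ T))
  step 1: F ∧ (((T ∨ F) ∨ (x0 ∨ x0)) ∨ ((x0 ∨ F) ∧ T))
  step 2: F

Answer: after 2 steps: F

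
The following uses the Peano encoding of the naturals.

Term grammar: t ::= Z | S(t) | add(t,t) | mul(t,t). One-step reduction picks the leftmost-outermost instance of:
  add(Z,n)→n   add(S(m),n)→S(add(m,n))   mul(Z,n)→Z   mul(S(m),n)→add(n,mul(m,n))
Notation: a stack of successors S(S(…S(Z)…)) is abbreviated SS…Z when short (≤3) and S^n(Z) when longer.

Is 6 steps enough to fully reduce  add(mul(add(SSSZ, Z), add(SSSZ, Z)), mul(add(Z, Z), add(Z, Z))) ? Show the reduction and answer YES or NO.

  start: add(mul(add(SSSZ, Z), add(SSSZ, Z)), mul(add(Z, Z), add(Z, Z)))
  →1  add(mul(S(add(SSZ, Z)), add(SSSZ, Z)), mul(add(Z, Z), add(Z, Z)))
  →2  add(add(add(SSSZ, Z), mul(add(SSZ, Z), add(SSSZ, Z))), mul(add(Z, Z), add(Z, Z)))
  →3  add(add(S(add(SSZ, Z)), mul(add(SSZ, Z), add(SSSZ, Z))), mul(add(Z, Z), add(Z, Z)))
  →4  add(S(add(add(SSZ, Z), mul(add(SSZ, Z), add(SSSZ, Z)))), mul(add(Z, Z), add(Z, Z)))
  →5  S(add(add(add(SSZ, Z), mul(add(SSZ, Z), add(SSSZ, Z))), mul(add(Z, Z), add(Z, Z))))
  →6  S(add(add(S(add(SZ, Z)), mul(add(SSZ, Z), add(SSSZ, Z))), mul(add(Z, Z), add(Z, Z))))

Answer: NO — after 6 steps the term is S(add(add(S(add(SZ, Z)), mul(add(SSZ, Z), add(SSSZ, Z))), mul(add(Z, Z), add(Z, Z)))), not yet normal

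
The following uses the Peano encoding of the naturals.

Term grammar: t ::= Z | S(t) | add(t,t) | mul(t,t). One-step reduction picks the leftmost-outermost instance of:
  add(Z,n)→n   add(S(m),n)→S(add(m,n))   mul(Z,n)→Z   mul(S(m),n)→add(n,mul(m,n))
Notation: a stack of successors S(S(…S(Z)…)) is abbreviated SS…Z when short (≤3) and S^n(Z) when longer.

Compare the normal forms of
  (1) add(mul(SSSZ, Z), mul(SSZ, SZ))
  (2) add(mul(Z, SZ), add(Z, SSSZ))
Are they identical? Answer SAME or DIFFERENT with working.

Term A:
  start: add(mul(SSSZ, Z), mul(SSZ, SZ))
  →1  add(add(Z, mul(SSZ, Z)), mul(SSZ, SZ))
  →2  add(mul(SSZ, Z), mul(SSZ, SZ))
  →3  add(add(Z, mul(SZ, Z)), mul(SSZ, SZ))
  →4  add(mul(SZ, Z), mul(SSZ, SZ))
  →5  add(add(Z, mul(Z, Z)), mul(SSZ, SZ))
  →6  add(mul(Z, Z), mul(SSZ, SZ))
  →7  add(Z, mul(SSZ, SZ))
  →8  mul(SSZ, SZ)
  →9  add(SZ, mul(SZ, SZ))
  →10  S(add(Z, mul(SZ, SZ)))
  →11  S(mul(SZ, SZ))
  →12  S(add(SZ, mul(Z, SZ)))
  →13  S(S(add(Z, mul(Z, SZ))))
  →14  S(S(mul(Z, SZ)))
  →15  SSZ

Term B:
  start: add(mul(Z, SZ), add(Z, SSSZ))
  →1  add(Z, add(Z, SSSZ))
  →2  add(Z, SSSZ)
  →3  SSSZ

Answer: DIFFERENT — A ⇓ SSZ, B ⇓ SSSZ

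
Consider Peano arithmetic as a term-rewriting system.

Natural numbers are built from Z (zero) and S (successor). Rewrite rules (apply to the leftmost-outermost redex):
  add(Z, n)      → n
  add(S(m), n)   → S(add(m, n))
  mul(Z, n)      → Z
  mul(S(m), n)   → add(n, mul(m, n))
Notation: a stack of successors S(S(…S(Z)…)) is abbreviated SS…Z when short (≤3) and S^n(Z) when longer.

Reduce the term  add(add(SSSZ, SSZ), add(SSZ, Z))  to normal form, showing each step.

  start: add(add(SSSZ, SSZ), add(SSZ, Z))
  →1  add(S(add(SSZ, SSZ)), add(SSZ, Z))
  →2  S(add(add(SSZ, SSZ), add(SSZ, Z)))
  →3  S(add(S(add(SZ, SSZ)), add(SSZ, Z)))
  →4  S(S(add(add(SZ, SSZ), add(SSZ, Z))))
  →5  S(S(add(S(add(Z, SSZ)), add(SSZ, Z))))
  →6  S(S(S(add(add(Z, SSZ), add(SSZ, Z)))))
  →7  S(S(S(add(SSZ, add(SSZ, Z)))))
  →8  S(S(S(S(add(SZ, add(SSZ, Z))))))
  →9  S(S(S(S(S(add(Z, add(SSZ, Z)))))))
  →10  S(S(S(S(S(add(SSZ, Z))))))
  →11  S(S(S(S(S(S(add(SZ, Z)))))))
  →12  S(S(S(S(S(S(S(add(Z, Z))))))))
  →13  S^7(Z)

Answer: normal form = S^7(Z)  (in 13 steps)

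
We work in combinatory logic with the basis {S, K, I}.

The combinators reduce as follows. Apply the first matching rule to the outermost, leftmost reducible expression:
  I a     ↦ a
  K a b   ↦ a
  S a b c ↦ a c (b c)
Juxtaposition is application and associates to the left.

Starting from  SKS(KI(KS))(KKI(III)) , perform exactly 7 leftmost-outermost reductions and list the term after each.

Answer: after 7 steps: KI

Working:
  start: SKS(KI(KS))(KKI(III))
  →1  K(KI(KS))(S(KI(KS)))(KKI(III))
  →2  KI(KS)(KKI(III))
  →3  I(KKI(III))
  →4  KKI(III)
  →5  K(III)
  →6  K(II)
  →7  KI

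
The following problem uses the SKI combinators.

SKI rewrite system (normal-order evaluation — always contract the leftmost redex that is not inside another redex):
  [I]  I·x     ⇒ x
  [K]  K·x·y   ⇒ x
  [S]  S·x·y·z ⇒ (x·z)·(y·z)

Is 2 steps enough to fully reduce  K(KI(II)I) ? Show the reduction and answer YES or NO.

  start: K(KI(II)I)
  [1] K(II)
  [2] KI

Answer: YES — reaches normal form KI in 2 ≤ 2 steps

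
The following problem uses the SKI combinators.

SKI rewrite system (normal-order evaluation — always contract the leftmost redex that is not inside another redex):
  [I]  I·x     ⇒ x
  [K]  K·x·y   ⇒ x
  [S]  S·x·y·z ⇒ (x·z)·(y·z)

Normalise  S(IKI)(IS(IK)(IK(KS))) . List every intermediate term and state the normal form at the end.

  start: S(IKI)(IS(IK)(IK(KS)))
  [1] S(KI)(IS(IK)(IK(KS)))
  [2] S(KI)(S(IK)(IK(KS)))
  [3] S(KI)(SK(IK(KS)))
  [4] S(KI)(SK(K(KS)))

Answer: normal form = S(KI)(SK(K(KS)))  (in 4 steps)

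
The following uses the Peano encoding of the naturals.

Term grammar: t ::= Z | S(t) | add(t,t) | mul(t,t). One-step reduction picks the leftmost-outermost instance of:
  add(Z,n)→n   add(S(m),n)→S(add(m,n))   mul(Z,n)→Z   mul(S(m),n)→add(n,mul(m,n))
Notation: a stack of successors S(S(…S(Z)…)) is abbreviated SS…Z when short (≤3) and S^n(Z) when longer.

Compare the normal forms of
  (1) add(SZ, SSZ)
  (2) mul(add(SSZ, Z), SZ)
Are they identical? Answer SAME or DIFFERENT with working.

Term A:
  start: add(SZ, SSZ)
  [1] S(add(Z, SSZ))
  [2] SSSZ

Term B:
  start: mul(add(SSZ, Z), SZ)
  [1] mul(S(add(SZ, Z)), SZ)
  [2] add(SZ, mul(add(SZ, Z), SZ))
  [3] S(add(Z, mul(add(SZ, Z), SZ)))
  [4] S(mul(add(SZ, Z), SZ))
  [5] S(mul(S(add(Z, Z)), SZ))
  [6] S(add(SZ, mul(add(Z, Z), SZ)))
  [7] S(S(add(Z, mul(add(Z, Z), SZ))))
  [8] S(S(mul(add(Z, Z), SZ)))
  [9] S(S(mul(Z, SZ)))
  [10] SSZ

Answer: DIFFERENT — A ⇓ SSSZ, B ⇓ SSZ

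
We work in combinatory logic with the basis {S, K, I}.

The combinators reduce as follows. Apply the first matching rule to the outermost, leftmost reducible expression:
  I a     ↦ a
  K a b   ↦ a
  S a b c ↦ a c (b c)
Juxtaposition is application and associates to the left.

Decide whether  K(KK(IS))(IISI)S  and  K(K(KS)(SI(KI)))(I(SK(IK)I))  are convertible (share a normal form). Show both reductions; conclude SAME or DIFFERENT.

Answer: SAME — A ⇓ KS, B ⇓ KS

Reduction:
Term A:
  start: K(KK(IS))(IISI)S
  step 1: KK(IS)S
  step 2: KS

Term B:
  start: K(K(KS)(SI(KI)))(I(SK(IK)I))
  step 1: K(KS)(SI(KI))
  step 2: KS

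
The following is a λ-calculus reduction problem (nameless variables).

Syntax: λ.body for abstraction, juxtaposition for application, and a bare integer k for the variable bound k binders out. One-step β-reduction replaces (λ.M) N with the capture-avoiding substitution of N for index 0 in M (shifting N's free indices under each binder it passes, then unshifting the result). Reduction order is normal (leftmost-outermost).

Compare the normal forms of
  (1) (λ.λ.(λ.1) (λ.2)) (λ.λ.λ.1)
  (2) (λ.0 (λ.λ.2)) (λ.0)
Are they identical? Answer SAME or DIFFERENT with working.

Answer: DIFFERENT — A ⇓ λ.0, B ⇓ λ.λ.λ.0

Working:
Term A:
  start: (λ.λ.(λ.1) (λ.2)) (λ.λ.λ.1)
  [1] λ.(λ.1) (λ.λ.λ.λ.1)
  [2] λ.0

Term B:
  start: (λ.0 (λ.λ.2)) (λ.0)
  [1] (λ.0) (λ.λ.λ.0)
  [2] λ.λ.λ.0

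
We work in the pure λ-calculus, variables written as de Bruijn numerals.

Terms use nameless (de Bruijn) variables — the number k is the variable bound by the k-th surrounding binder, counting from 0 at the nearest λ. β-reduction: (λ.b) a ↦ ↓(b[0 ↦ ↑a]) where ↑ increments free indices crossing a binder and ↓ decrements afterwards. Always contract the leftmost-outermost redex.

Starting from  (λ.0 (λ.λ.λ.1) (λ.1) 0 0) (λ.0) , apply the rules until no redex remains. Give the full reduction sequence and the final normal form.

  start: (λ.0 (λ.λ.λ.1) (λ.1) 0 0) (λ.0)
  [1] (λ.0) (λ.λ.λ.1) (λ.λ.0) (λ.0) (λ.0)
  [2] (λ.λ.λ.1) (λ.λ.0) (λ.0) (λ.0)
  [3] (λ.λ.1) (λ.0) (λ.0)
  [4] (λ.λ.0) (λ.0)
  [5] λ.0

Answer: normal form = λ.0  (in 5 steps)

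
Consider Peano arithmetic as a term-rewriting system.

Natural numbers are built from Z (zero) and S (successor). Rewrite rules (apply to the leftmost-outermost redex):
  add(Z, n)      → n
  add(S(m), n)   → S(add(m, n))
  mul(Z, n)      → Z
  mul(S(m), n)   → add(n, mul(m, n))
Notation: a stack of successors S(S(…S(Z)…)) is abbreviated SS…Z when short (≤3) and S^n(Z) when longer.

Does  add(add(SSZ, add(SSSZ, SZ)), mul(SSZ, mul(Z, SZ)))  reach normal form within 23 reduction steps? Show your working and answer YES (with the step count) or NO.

Answer: YES — reaches normal form S^6(Z) in 21 ≤ 23 steps

Reduction:
  start: add(add(SSZ, add(SSSZ, SZ)), mul(SSZ, mul(Z, SZ)))
  [1] add(S(add(SZ, add(SSSZ, SZ))), mul(SSZ, mul(Z, SZ)))
  [2] S(add(add(SZ, add(SSSZ, SZ)), mul(SSZ, mul(Z, SZ))))
  [3] S(add(S(add(Z, add(SSSZ, SZ))), mul(SSZ, mul(Z, SZ))))
  [4] S(S(add(add(Z, add(SSSZ, SZ)), mul(SSZ, mul(Z, SZ)))))
  [5] S(S(add(add(SSSZ, SZ), mul(SSZ, mul(Z, SZ)))))
  [6] S(S(add(S(add(SSZ, SZ)), mul(SSZ, mul(Z, SZ)))))
  [7] S(S(S(add(add(SSZ, SZ), mul(SSZ, mul(Z, SZ))))))
  [8] S(S(S(add(S(add(SZ, SZ)), mul(SSZ, mul(Z, SZ))))))
  [9] S(S(S(S(add(add(SZ, SZ), mul(SSZ, mul(Z, SZ)))))))
  [10] S(S(S(S(add(S(add(Z, SZ)), mul(SSZ, mul(Z, SZ)))))))
  [11] S(S(S(S(S(add(add(Z, SZ), mul(SSZ, mul(Z, SZ))))))))
  [12] S(S(S(S(S(add(SZ, mul(SSZ, mul(Z, SZ))))))))
  [13] S(S(S(S(S(S(add(Z, mul(SSZ, mul(Z, SZ)))))))))
  [14] S(S(S(S(S(S(mul(SSZ, mul(Z, SZ))))))))
  [15] S(S(S(S(S(S(add(mul(Z, SZ), mul(SZ, mul(Z, SZ)))))))))
  [16] S(S(S(S(S(S(add(Z, mul(SZ, mul(Z, SZ)))))))))
  [17] S(S(S(S(S(S(mul(SZ, mul(Z, SZ))))))))
  [18] S(S(S(S(S(S(add(mul(Z, SZ), mul(Z, mul(Z, SZ)))))))))
  [19] S(S(S(S(S(S(add(Z, mul(Z, mul(Z, SZ)))))))))
  [20] S(S(S(S(S(S(mul(Z, mul(Z, SZ))))))))
  [21] S^6(Z)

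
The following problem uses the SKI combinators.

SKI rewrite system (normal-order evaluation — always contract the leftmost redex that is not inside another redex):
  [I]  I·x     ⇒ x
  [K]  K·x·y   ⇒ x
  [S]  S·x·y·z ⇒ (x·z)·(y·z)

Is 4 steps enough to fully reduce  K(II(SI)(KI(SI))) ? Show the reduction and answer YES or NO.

Answer: YES — reaches normal form K(SII) in 3 ≤ 4 steps

Derivation:
  start: K(II(SI)(KI(SI)))
  →1  K(I(SI)(KI(SI)))
  →2  K(SI(KI(SI)))
  →3  K(SII)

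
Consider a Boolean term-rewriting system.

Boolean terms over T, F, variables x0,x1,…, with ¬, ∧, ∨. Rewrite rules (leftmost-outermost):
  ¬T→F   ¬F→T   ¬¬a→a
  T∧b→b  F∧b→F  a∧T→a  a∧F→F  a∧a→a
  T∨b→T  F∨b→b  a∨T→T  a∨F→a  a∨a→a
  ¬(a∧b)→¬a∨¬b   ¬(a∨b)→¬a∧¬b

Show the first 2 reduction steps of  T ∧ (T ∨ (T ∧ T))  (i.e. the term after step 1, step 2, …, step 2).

Answer: after 2 steps: T

Reduction:
  start: T ∧ (T ∨ (T ∧ T))
  →1  T ∨ (T ∧ T)
  →2  T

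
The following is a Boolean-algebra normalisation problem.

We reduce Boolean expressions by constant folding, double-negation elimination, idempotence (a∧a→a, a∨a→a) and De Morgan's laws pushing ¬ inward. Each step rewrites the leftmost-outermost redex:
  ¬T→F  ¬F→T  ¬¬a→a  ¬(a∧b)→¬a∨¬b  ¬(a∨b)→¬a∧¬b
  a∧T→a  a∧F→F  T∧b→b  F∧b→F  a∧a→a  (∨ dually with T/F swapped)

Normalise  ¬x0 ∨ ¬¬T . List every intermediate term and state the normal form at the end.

Answer: normal form = T  (in 2 steps)

Derivation:
  start: ¬x0 ∨ ¬¬T
  →1  ¬x0 ∨ T
  →2  T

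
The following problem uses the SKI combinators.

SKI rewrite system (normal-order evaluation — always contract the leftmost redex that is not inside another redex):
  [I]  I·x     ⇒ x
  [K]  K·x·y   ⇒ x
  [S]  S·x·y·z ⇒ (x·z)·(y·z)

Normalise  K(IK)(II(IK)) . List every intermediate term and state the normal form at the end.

  start: K(IK)(II(IK))
  step 1: IK
  step 2: K

Answer: normal form = K  (in 2 steps)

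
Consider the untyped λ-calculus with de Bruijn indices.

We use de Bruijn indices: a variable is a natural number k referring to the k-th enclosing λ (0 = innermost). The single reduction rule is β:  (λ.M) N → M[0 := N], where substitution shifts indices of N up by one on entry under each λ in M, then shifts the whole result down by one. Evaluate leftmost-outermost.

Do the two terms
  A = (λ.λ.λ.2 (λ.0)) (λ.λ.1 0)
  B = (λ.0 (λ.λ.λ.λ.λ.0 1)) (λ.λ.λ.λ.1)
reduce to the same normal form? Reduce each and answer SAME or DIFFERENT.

Term A:
  start: (λ.λ.λ.2 (λ.0)) (λ.λ.1 0)
  step 1: λ.λ.(λ.λ.1 0) (λ.0)
  step 2: λ.λ.λ.(λ.0) 0
  step 3: λ.λ.λ.0

Term B:
  start: (λ.0 (λ.λ.λ.λ.λ.0 1)) (λ.λ.λ.λ.1)
  step 1: (λ.λ.λ.λ.1) (λ.λ.λ.λ.λ.0 1)
  step 2: λ.λ.λ.1

Answer: DIFFERENT — A ⇓ λ.λ.λ.0, B ⇓ λ.λ.λ.1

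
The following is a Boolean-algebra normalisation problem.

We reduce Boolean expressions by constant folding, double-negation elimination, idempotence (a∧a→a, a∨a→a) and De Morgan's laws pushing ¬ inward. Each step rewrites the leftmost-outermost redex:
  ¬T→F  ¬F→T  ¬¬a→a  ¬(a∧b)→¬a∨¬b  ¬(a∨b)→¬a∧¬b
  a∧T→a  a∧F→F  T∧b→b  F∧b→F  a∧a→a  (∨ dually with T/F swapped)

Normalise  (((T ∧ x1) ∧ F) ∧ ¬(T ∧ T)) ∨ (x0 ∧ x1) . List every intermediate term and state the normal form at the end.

Answer: normal form = x0 ∧ x1  (in 3 steps)

Derivation:
  start: (((T ∧ x1) ∧ F) ∧ ¬(T ∧ T)) ∨ (x0 ∧ x1)
  step 1: (F ∧ ¬(T ∧ T)) ∨ (x0 ∧ x1)
  step 2: F ∨ (x0 ∧ x1)
  step 3: x0 ∧ x1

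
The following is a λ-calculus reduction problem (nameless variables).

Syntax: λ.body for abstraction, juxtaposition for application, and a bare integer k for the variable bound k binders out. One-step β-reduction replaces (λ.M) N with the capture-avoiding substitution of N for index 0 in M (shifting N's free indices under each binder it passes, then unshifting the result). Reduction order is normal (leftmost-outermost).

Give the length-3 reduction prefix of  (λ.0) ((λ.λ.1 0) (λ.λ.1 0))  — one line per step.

Answer: after 3 steps: λ.λ.1 0

Derivation:
  start: (λ.0) ((λ.λ.1 0) (λ.λ.1 0))
  →1  (λ.λ.1 0) (λ.λ.1 0)
  →2  λ.(λ.λ.1 0) 0
  →3  λ.λ.1 0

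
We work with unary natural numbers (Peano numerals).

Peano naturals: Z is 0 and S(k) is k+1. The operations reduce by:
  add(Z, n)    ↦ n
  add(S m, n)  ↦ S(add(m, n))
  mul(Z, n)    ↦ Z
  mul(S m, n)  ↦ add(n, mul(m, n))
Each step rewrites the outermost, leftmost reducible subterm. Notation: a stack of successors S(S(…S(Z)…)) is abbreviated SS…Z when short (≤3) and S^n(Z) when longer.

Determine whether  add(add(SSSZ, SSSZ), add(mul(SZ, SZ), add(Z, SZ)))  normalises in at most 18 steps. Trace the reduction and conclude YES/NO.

  start: add(add(SSSZ, SSSZ), add(mul(SZ, SZ), add(Z, SZ)))
  step 1: add(S(add(SSZ, SSSZ)), add(mul(SZ, SZ), add(Z, SZ)))
  step 2: S(add(add(SSZ, SSSZ), add(mul(SZ, SZ), add(Z, SZ))))
  step 3: S(add(S(add(SZ, SSSZ)), add(mul(SZ, SZ), add(Z, SZ))))
  step 4: S(S(add(add(SZ, SSSZ), add(mul(SZ, SZ), add(Z, SZ)))))
  step 5: S(S(add(S(add(Z, SSSZ)), add(mul(SZ, SZ), add(Z, SZ)))))
  step 6: S(S(S(add(add(Z, SSSZ), add(mul(SZ, SZ), add(Z, SZ))))))
  step 7: S(S(S(add(SSSZ, add(mul(SZ, SZ), add(Z, SZ))))))
  step 8: S(S(S(S(add(SSZ, add(mul(SZ, SZ), add(Z, SZ)))))))
  step 9: S(S(S(S(S(add(SZ, add(mul(SZ, SZ), add(Z, SZ))))))))
  step 10: S(S(S(S(S(S(add(Z, add(mul(SZ, SZ), add(Z, SZ)))))))))
  step 11: S(S(S(S(S(S(add(mul(SZ, SZ), add(Z, SZ))))))))
  step 12: S(S(S(S(S(S(add(add(SZ, mul(Z, SZ)), add(Z, SZ))))))))
  step 13: S(S(S(S(S(S(add(S(add(Z, mul(Z, SZ))), add(Z, SZ))))))))
  step 14: S(S(S(S(S(S(S(add(add(Z, mul(Z, SZ)), add(Z, SZ)))))))))
  step 15: S(S(S(S(S(S(S(add(mul(Z, SZ), add(Z, SZ)))))))))
  step 16: S(S(S(S(S(S(S(add(Z, add(Z, SZ)))))))))
  step 17: S(S(S(S(S(S(S(add(Z, SZ))))))))
  step 18: S^8(Z)

Answer: YES — reaches normal form S^8(Z) in 18 ≤ 18 steps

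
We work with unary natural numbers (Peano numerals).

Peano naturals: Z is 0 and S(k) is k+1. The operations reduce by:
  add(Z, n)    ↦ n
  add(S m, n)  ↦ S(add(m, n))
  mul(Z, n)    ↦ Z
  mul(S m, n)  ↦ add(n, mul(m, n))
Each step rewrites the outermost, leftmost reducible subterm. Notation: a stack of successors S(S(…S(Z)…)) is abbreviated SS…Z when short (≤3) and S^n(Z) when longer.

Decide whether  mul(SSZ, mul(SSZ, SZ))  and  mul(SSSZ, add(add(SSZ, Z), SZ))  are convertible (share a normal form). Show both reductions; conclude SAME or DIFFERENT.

Term A:
  start: mul(SSZ, mul(SSZ, SZ))
  [1] add(mul(SSZ, SZ), mul(SZ, mul(SSZ, SZ)))
  [2] add(add(SZ, mul(SZ, SZ)), mul(SZ, mul(SSZ, SZ)))
  [3] add(S(add(Z, mul(SZ, SZ))), mul(SZ, mul(SSZ, SZ)))
  [4] S(add(add(Z, mul(SZ, SZ)), mul(SZ, mul(SSZ, SZ))))
  [5] S(add(mul(SZ, SZ), mul(SZ, mul(SSZ, SZ))))
  [6] S(add(add(SZ, mul(Z, SZ)), mul(SZ, mul(SSZ, SZ))))
  [7] S(add(S(add(Z, mul(Z, SZ))), mul(SZ, mul(SSZ, SZ))))
  [8] S(S(add(add(Z, mul(Z, SZ)), mul(SZ, mul(SSZ, SZ)))))
  [9] S(S(add(mul(Z, SZ), mul(SZ, mul(SSZ, SZ)))))
  [10] S(S(add(Z, mul(SZ, mul(SSZ, SZ)))))
  [11] S(S(mul(SZ, mul(SSZ, SZ))))
  [12] S(S(add(mul(SSZ, SZ), mul(Z, mul(SSZ, SZ)))))
  [13] S(S(add(add(SZ, mul(SZ, SZ)), mul(Z, mul(SSZ, SZ)))))
  [14] S(S(add(S(add(Z, mul(SZ, SZ))), mul(Z, mul(SSZ, SZ)))))
  [15] S(S(S(add(add(Z, mul(SZ, SZ)), mul(Z, mul(SSZ, SZ))))))
  [16] S(S(S(add(mul(SZ, SZ), mul(Z, mul(SSZ, SZ))))))
  [17] S(S(S(add(add(SZ, mul(Z, SZ)), mul(Z, mul(SSZ, SZ))))))
  [18] S(S(S(add(S(add(Z, mul(Z, SZ))), mul(Z, mul(SSZ, SZ))))))
  [19] S(S(S(S(add(add(Z, mul(Z, SZ)), mul(Z, mul(SSZ, SZ)))))))
  [20] S(S(S(S(add(mul(Z, SZ), mul(Z, mul(SSZ, SZ)))))))
  [21] S(S(S(S(add(Z, mul(Z, mul(SSZ, SZ)))))))
  [22] S(S(S(S(mul(Z, mul(SSZ, SZ))))))
  [23] S^4(Z)

Term B:
  start: mul(SSSZ, add(add(SSZ, Z), SZ))
  [1] add(add(add(SSZ, Z), SZ), mul(SSZ, add(add(SSZ, Z), SZ)))
  [2] add(add(S(add(SZ, Z)), SZ), mul(SSZ, add(add(SSZ, Z), SZ)))
  [3] add(S(add(add(SZ, Z), SZ)), mul(SSZ, add(add(SSZ, Z), SZ)))
  [4] S(add(add(add(SZ, Z), SZ), mul(SSZ, add(add(SSZ, Z), SZ))))
  [5] S(add(add(S(add(Z, Z)), SZ), mul(SSZ, add(add(SSZ, Z), SZ))))
  [6] S(add(S(add(add(Z, Z), SZ)), mul(SSZ, add(add(SSZ, Z), SZ))))
  [7] S(S(add(add(add(Z, Z), SZ), mul(SSZ, add(add(SSZ, Z), SZ)))))
  [8] S(S(add(add(Z, SZ), mul(SSZ, add(add(SSZ, Z), SZ)))))
  [9] S(S(add(SZ, mul(SSZ, add(add(SSZ, Z), SZ)))))
  [10] S(S(S(add(Z, mul(SSZ, add(add(SSZ, Z), SZ))))))
  [11] S(S(S(mul(SSZ, add(add(SSZ, Z), SZ)))))
  [12] S(S(S(add(add(add(SSZ, Z), SZ), mul(SZ, add(add(SSZ, Z), SZ))))))
  [13] S(S(S(add(add(S(add(SZ, Z)), SZ), mul(SZ, add(add(SSZ, Z), SZ))))))
  [14] S(S(S(add(S(add(add(SZ, Z), SZ)), mul(SZ, add(add(SSZ, Z), SZ))))))
  [15] S(S(S(S(add(add(add(SZ, Z), SZ), mul(SZ, add(add(SSZ, Z), SZ)))))))
  [16] S(S(S(S(add(add(S(add(Z, Z)), SZ), mul(SZ, add(add(SSZ, Z), SZ)))))))
  [17] S(S(S(S(add(S(add(add(Z, Z), SZ)), mul(SZ, add(add(SSZ, Z), SZ)))))))
  [18] S(S(S(S(S(add(add(add(Z, Z), SZ), mul(SZ, add(add(SSZ, Z), SZ))))))))
  [19] S(S(S(S(S(add(add(Z, SZ), mul(SZ, add(add(SSZ, Z), SZ))))))))
  [20] S(S(S(S(S(add(SZ, mul(SZ, add(add(SSZ, Z), SZ))))))))
  [21] S(S(S(S(S(S(add(Z, mul(SZ, add(add(SSZ, Z), SZ)))))))))
  [22] S(S(S(S(S(S(mul(SZ, add(add(SSZ, Z), SZ))))))))
  [23] S(S(S(S(S(S(add(add(add(SSZ, Z), SZ), mul(Z, add(add(SSZ, Z), SZ)))))))))
  [24] S(S(S(S(S(S(add(add(S(add(SZ, Z)), SZ), mul(Z, add(add(SSZ, Z), SZ)))))))))
  [25] S(S(S(S(S(S(add(S(add(add(SZ, Z), SZ)), mul(Z, add(add(SSZ, Z), SZ)))))))))
  [26] S(S(S(S(S(S(S(add(add(add(SZ, Z), SZ), mul(Z, add(add(SSZ, Z), SZ))))))))))
  [27] S(S(S(S(S(S(S(add(add(S(add(Z, Z)), SZ), mul(Z, add(add(SSZ, Z), SZ))))))))))
  [28] S(S(S(S(S(S(S(add(S(add(add(Z, Z), SZ)), mul(Z, add(add(SSZ, Z), SZ))))))))))
  [29] S(S(S(S(S(S(S(S(add(add(add(Z, Z), SZ), mul(Z, add(add(SSZ, Z), SZ)))))))))))
  [30] S(S(S(S(S(S(S(S(add(add(Z, SZ), mul(Z, add(add(SSZ, Z), SZ)))))))))))
  [31] S(S(S(S(S(S(S(S(add(SZ, mul(Z, add(add(SSZ, Z), SZ)))))))))))
  [32] S(S(S(S(S(S(S(S(S(add(Z, mul(Z, add(add(SSZ, Z), SZ))))))))))))
  [33] S(S(S(S(S(S(S(S(S(mul(Z, add(add(SSZ, Z), SZ)))))))))))
  [34] S^9(Z)

Answer: DIFFERENT — A ⇓ S^4(Z), B ⇓ S^9(Z)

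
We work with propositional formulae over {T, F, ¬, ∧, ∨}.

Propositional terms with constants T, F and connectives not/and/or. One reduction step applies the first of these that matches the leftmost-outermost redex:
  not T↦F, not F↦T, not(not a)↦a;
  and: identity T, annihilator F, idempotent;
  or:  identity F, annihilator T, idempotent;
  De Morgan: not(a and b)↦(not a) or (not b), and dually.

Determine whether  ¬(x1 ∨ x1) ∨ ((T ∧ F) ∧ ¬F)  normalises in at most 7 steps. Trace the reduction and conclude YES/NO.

Answer: YES — reaches normal form ¬x1 in 5 ≤ 7 steps

Reduction:
  start: ¬(x1 ∨ x1) ∨ ((T ∧ F) ∧ ¬F)
  →1  (¬x1 ∧ ¬x1) ∨ ((T ∧ F) ∧ ¬F)
  →2  ¬x1 ∨ ((T ∧ F) ∧ ¬F)
  →3  ¬x1 ∨ (F ∧ ¬F)
  →4  ¬x1 ∨ F
  →5  ¬x1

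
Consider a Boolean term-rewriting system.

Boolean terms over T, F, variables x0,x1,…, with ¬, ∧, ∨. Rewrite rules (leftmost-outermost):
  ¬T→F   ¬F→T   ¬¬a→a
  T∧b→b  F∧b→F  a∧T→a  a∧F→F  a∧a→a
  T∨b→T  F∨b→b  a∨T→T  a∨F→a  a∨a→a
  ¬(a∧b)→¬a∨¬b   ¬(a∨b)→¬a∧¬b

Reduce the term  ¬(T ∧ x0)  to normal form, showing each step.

Answer: normal form = ¬x0  (in 3 steps)

Derivation:
  start: ¬(T ∧ x0)
  [1] ¬T ∨ ¬x0
  [2] F ∨ ¬x0
  [3] ¬x0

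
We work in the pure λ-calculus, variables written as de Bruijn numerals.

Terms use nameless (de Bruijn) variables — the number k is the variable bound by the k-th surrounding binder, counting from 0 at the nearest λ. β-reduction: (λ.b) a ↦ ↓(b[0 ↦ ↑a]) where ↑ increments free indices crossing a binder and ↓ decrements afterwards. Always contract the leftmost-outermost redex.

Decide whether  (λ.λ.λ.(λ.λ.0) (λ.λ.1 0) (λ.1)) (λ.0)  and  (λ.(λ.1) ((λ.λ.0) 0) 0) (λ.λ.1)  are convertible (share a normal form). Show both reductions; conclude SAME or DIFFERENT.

Answer: SAME — A ⇓ λ.λ.λ.1, B ⇓ λ.λ.λ.1

Working:
Term A:
  start: (λ.λ.λ.(λ.λ.0) (λ.λ.1 0) (λ.1)) (λ.0)
  [1] λ.λ.(λ.λ.0) (λ.λ.1 0) (λ.1)
  [2] λ.λ.(λ.0) (λ.1)
  [3] λ.λ.λ.1

Term B:
  start: (λ.(λ.1) ((λ.λ.0) 0) 0) (λ.λ.1)
  [1] (λ.λ.λ.1) ((λ.λ.0) (λ.λ.1)) (λ.λ.1)
  [2] (λ.λ.1) (λ.λ.1)
  [3] λ.λ.λ.1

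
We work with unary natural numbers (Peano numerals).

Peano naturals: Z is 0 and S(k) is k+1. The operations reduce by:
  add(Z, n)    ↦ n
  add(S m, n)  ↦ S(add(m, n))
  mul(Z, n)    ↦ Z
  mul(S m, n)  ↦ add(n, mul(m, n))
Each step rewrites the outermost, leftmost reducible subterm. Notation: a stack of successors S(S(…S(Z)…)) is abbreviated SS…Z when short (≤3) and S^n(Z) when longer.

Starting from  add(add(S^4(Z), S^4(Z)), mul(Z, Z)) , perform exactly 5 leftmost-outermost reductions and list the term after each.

Answer: after 5 steps: S(S(add(S(add(SZ, S^4(Z))), mul(Z, Z))))

Working:
  start: add(add(S^4(Z), S^4(Z)), mul(Z, Z))
  →1  add(S(add(SSSZ, S^4(Z))), mul(Z, Z))
  →2  S(add(add(SSSZ, S^4(Z)), mul(Z, Z)))
  →3  S(add(S(add(SSZ, S^4(Z))), mul(Z, Z)))
  →4  S(S(add(add(SSZ, S^4(Z)), mul(Z, Z))))
  →5  S(S(add(S(add(SZ, S^4(Z))), mul(Z, Z))))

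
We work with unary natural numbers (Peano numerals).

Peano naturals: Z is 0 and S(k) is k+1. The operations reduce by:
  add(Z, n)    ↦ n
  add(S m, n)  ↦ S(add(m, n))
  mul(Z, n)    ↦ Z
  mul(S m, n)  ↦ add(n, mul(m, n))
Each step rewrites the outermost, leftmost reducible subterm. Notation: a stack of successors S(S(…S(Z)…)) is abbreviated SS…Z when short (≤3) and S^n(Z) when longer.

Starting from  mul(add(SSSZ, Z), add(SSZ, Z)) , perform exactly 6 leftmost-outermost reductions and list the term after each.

Answer: after 6 steps: S(S(add(add(Z, Z), mul(add(SSZ, Z), add(SSZ, Z)))))

Derivation:
  start: mul(add(SSSZ, Z), add(SSZ, Z))
  step 1: mul(S(add(SSZ, Z)), add(SSZ, Z))
  step 2: add(add(SSZ, Z), mul(add(SSZ, Z), add(SSZ, Z)))
  step 3: add(S(add(SZ, Z)), mul(add(SSZ, Z), add(SSZ, Z)))
  step 4: S(add(add(SZ, Z), mul(add(SSZ, Z), add(SSZ, Z))))
  step 5: S(add(S(add(Z, Z)), mul(add(SSZ, Z), add(SSZ, Z))))
  step 6: S(S(add(add(Z, Z), mul(add(SSZ, Z), add(SSZ, Z)))))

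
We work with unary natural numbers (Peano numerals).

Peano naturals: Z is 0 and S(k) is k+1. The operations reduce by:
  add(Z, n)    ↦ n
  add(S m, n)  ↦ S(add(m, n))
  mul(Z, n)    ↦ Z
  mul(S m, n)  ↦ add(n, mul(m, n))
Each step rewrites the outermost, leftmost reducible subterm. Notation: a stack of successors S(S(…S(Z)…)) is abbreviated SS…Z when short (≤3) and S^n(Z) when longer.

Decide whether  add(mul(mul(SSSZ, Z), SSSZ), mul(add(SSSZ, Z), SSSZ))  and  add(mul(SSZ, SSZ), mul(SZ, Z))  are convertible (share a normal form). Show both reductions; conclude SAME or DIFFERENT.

Term A:
  start: add(mul(mul(SSSZ, Z), SSSZ), mul(add(SSSZ, Z), SSSZ))
  [1] add(mul(add(Z, mul(SSZ, Z)), SSSZ), mul(add(SSSZ, Z), SSSZ))
  [2] add(mul(mul(SSZ, Z), SSSZ), mul(add(SSSZ, Z), SSSZ))
  [3] add(mul(add(Z, mul(SZ, Z)), SSSZ), mul(add(SSSZ, Z), SSSZ))
  [4] add(mul(mul(SZ, Z), SSSZ), mul(add(SSSZ, Z), SSSZ))
  [5] add(mul(add(Z, mul(Z, Z)), SSSZ), mul(add(SSSZ, Z), SSSZ))
  [6] add(mul(mul(Z, Z), SSSZ), mul(add(SSSZ, Z), SSSZ))
  [7] add(mul(Z, SSSZ), mul(add(SSSZ, Z), SSSZ))
  [8] add(Z, mul(add(SSSZ, Z), SSSZ))
  [9] mul(add(SSSZ, Z), SSSZ)
  [10] mul(S(add(SSZ, Z)), SSSZ)
  [11] add(SSSZ, mul(add(SSZ, Z), SSSZ))
  [12] S(add(SSZ, mul(add(SSZ, Z), SSSZ)))
  [13] S(S(add(SZ, mul(add(SSZ, Z), SSSZ))))
  [14] S(S(S(add(Z, mul(add(SSZ, Z), SSSZ)))))
  [15] S(S(S(mul(add(SSZ, Z), SSSZ))))
  [16] S(S(S(mul(S(add(SZ, Z)), SSSZ))))
  [17] S(S(S(add(SSSZ, mul(add(SZ, Z), SSSZ)))))
  [18] S(S(S(S(add(SSZ, mul(add(SZ, Z), SSSZ))))))
  [19] S(S(S(S(S(add(SZ, mul(add(SZ, Z), SSSZ)))))))
  [20] S(S(S(S(S(S(add(Z, mul(add(SZ, Z), SSSZ))))))))
  [21] S(S(S(S(S(S(mul(add(SZ, Z), SSSZ)))))))
  [22] S(S(S(S(S(S(mul(S(add(Z, Z)), SSSZ)))))))
  [23] S(S(S(S(S(S(add(SSSZ, mul(add(Z, Z), SSSZ))))))))
  [24] S(S(S(S(S(S(S(add(SSZ, mul(add(Z, Z), SSSZ)))))))))
  [25] S(S(S(S(S(S(S(S(add(SZ, mul(add(Z, Z), SSSZ))))))))))
  [26] S(S(S(S(S(S(S(S(S(add(Z, mul(add(Z, Z), SSSZ)))))))))))
  [27] S(S(S(S(S(S(S(S(S(mul(add(Z, Z), SSSZ))))))))))
  [28] S(S(S(S(S(S(S(S(S(mul(Z, SSSZ))))))))))
  [29] S^9(Z)

Term B:
  start: add(mul(SSZ, SSZ), mul(SZ, Z))
  [1] add(add(SSZ, mul(SZ, SSZ)), mul(SZ, Z))
  [2] add(S(add(SZ, mul(SZ, SSZ))), mul(SZ, Z))
  [3] S(add(add(SZ, mul(SZ, SSZ)), mul(SZ, Z)))
  [4] S(add(S(add(Z, mul(SZ, SSZ))), mul(SZ, Z)))
  [5] S(S(add(add(Z, mul(SZ, SSZ)), mul(SZ, Z))))
  [6] S(S(add(mul(SZ, SSZ), mul(SZ, Z))))
  [7] S(S(add(add(SSZ, mul(Z, SSZ)), mul(SZ, Z))))
  [8] S(S(add(S(add(SZ, mul(Z, SSZ))), mul(SZ, Z))))
  [9] S(S(S(add(add(SZ, mul(Z, SSZ)), mul(SZ, Z)))))
  [10] S(S(S(add(S(add(Z, mul(Z, SSZ))), mul(SZ, Z)))))
  [11] S(S(S(S(add(add(Z, mul(Z, SSZ)), mul(SZ, Z))))))
  [12] S(S(S(S(add(mul(Z, SSZ), mul(SZ, Z))))))
  [13] S(S(S(S(add(Z, mul(SZ, Z))))))
  [14] S(S(S(S(mul(SZ, Z)))))
  [15] S(S(S(S(add(Z, mul(Z, Z))))))
  [16] S(S(S(S(mul(Z, Z)))))
  [17] S^4(Z)

Answer: DIFFERENT — A ⇓ S^9(Z), B ⇓ S^4(Z)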